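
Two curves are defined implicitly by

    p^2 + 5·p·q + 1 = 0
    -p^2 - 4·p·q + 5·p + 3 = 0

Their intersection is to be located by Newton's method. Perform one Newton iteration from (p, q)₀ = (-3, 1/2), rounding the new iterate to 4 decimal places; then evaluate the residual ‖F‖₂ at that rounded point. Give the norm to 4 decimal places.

1.9719

At (-3, 1/2): F = (2.5000, -15.0000).
Jacobian J = [[2·p + 5·q, 5·p], [-2·p - 4·q + 5, -4·p]].
At the point, J = [[-3.5000, -15.0000], [9.0000, 12.0000]] (det J = 93.0000).
Solving J·Δ = −F gives Δ = (2.0968, -0.3226).
Then the next iterate is (p, q)₁ = (-0.9032, 0.1774).
Re-evaluating at (-0.9032, 0.1774): F = (1.014632, -1.690860), so ‖F‖₂ = 1.9719.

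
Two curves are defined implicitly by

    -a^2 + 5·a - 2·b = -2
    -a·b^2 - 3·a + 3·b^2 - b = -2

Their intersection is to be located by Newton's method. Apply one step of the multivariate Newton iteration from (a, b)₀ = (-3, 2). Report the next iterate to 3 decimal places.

At (-3, 2): F = (-26.000, 33.000).
Jacobian J = [[-2·a + 5, -2], [-b^2 - 3, -2·a·b + 6·b - 1]].
At the point, J = [[11.000, -2.000], [-7.000, 23.000]] (det J = 239.000).
Solving J·Δ = −F gives Δ = (2.226, -0.757).
Then the next iterate is (a, b)₁ = (-0.774, 1.243).

(-0.774, 1.243)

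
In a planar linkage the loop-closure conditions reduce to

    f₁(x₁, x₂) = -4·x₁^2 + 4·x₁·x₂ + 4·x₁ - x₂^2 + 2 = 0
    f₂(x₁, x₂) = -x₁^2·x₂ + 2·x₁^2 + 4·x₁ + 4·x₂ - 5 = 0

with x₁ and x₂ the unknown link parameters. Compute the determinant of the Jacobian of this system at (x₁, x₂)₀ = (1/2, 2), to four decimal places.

38.0000

J = [[-8·x₁ + 4·x₂ + 4, 4·x₁ - 2·x₂], [-2·x₁·x₂ + 4·x₁ + 4, -x₁^2 + 4]].
At the point, J = [[8.0000, -2.0000], [4.0000, 3.7500]].
det J = 38.0000.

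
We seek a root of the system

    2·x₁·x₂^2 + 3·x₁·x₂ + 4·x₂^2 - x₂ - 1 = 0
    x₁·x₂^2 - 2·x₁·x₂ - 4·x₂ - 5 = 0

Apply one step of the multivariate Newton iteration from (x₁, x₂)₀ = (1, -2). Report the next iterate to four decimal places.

(0.6667, -1.1667)

At (1, -2): F = (19.0000, 11.0000).
Jacobian J = [[2·x₂^2 + 3·x₂, 4·x₁·x₂ + 3·x₁ + 8·x₂ - 1], [x₂^2 - 2·x₂, 2·x₁·x₂ - 2·x₁ - 4]].
At the point, J = [[2.0000, -22.0000], [8.0000, -10.0000]] (det J = 156.0000).
Solving J·Δ = −F gives Δ = (-0.3333, 0.8333).
Then the next iterate is (x₁, x₂)₁ = (0.6667, -1.1667).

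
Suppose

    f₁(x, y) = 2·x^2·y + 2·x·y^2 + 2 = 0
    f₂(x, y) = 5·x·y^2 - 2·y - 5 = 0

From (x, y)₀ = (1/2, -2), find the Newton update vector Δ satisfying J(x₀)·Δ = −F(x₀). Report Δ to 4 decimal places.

(1.2955, 2.9091)

At (1/2, -2): F = (5.0000, 9.0000).
Jacobian J = [[4·x·y + 2·y^2, 2·x^2 + 4·x·y], [5·y^2, 10·x·y - 2]].
At the point, J = [[4.0000, -3.5000], [20.0000, -12.0000]] (det J = 22.0000).
Solving J·Δ = −F gives Δ = (1.2955, 2.9091).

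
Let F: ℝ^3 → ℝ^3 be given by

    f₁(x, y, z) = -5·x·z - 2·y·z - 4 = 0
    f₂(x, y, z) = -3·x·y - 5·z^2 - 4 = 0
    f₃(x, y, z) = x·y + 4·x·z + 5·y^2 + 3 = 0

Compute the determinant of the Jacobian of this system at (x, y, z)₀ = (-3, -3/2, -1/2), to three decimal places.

-899.500

J = [[-5·z, -2·z, -5·x - 2·y], [-3·y, -3·x, -10·z], [y + 4·z, x + 10·y, 4·x]].
At the point, J = [[2.500, 1.000, 18.000], [4.500, 9.000, 5.000], [-3.500, -18.000, -12.000]].
det J = -899.500.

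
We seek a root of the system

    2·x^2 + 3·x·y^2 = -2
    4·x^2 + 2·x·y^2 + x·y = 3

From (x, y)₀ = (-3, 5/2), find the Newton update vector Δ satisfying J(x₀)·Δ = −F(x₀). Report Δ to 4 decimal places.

At (-3, 5/2): F = (-36.2500, -12.0000).
Jacobian J = [[4·x + 3·y^2, 6·x·y], [8·x + 2·y^2 + y, 4·x·y + x]].
At the point, J = [[6.7500, -45.0000], [-9.0000, -33.0000]] (det J = -627.7500).
Solving J·Δ = −F gives Δ = (1.0454, -0.6487).

(1.0454, -0.6487)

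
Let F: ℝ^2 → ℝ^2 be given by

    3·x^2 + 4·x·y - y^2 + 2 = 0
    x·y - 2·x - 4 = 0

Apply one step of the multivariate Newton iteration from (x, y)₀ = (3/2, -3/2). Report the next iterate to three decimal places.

At (3/2, -3/2): F = (-2.500, -9.250).
Jacobian J = [[6·x + 4·y, 4·x - 2·y], [y - 2, x]].
At the point, J = [[3.000, 9.000], [-3.500, 1.500]] (det J = 36.000).
Solving J·Δ = −F gives Δ = (-2.208, 1.014).
Then the next iterate is (x, y)₁ = (-0.708, -0.486).

(-0.708, -0.486)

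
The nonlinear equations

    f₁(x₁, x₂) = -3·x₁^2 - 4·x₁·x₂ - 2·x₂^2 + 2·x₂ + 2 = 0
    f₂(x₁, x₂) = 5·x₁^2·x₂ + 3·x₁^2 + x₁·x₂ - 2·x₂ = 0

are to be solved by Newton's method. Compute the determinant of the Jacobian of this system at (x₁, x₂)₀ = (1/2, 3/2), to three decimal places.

74.250

J = [[-6·x₁ - 4·x₂, -4·x₁ - 4·x₂ + 2], [10·x₁·x₂ + 6·x₁ + x₂, 5·x₁^2 + x₁ - 2]].
At the point, J = [[-9.000, -6.000], [12.000, -0.250]].
det J = 74.250.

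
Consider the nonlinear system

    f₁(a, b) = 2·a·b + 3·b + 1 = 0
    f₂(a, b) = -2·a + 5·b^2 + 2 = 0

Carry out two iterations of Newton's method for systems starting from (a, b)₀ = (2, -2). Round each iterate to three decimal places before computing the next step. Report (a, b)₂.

(0.353, -0.343)

At (2, -2): F = (-13.000, 18.000).
Jacobian J = [[2·b, 2·a + 3], [-2, 10·b]].
At the point, J = [[-4.000, 7.000], [-2.000, -20.000]] (det J = 94.000).
Solving J·Δ = −F gives Δ = (-1.426, 1.043).
Then the next iterate is (a, b)₁ = (0.574, -0.957).
Round to (0.574, -0.957) and repeat: F = (-2.96964, 5.43124), J = [[-1.914, 4.148], [-2.000, -9.570]].
Δ = (-0.221, 0.614), so (a, b)₂ = (0.353, -0.343).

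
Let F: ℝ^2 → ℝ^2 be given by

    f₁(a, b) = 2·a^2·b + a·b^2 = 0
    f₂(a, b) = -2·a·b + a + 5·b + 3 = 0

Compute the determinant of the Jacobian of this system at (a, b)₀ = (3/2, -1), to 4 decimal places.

J = [[4·a·b + b^2, 2·a^2 + 2·a·b], [-2·b + 1, -2·a + 5]].
At the point, J = [[-5.0000, 1.5000], [3.0000, 2.0000]].
det J = -14.5000.

-14.5000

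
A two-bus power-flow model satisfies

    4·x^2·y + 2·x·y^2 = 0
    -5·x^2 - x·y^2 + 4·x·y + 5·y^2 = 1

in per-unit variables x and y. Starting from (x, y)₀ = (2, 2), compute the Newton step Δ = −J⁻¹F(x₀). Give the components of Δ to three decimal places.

At (2, 2): F = (48.000, 7.000).
Jacobian J = [[8·x·y + 2·y^2, 4·x^2 + 4·x·y], [-10·x - y^2 + 4·y, -2·x·y + 4·x + 10·y]].
At the point, J = [[40.000, 32.000], [-16.000, 20.000]] (det J = 1312.000).
Solving J·Δ = −F gives Δ = (-0.561, -0.799).

(-0.561, -0.799)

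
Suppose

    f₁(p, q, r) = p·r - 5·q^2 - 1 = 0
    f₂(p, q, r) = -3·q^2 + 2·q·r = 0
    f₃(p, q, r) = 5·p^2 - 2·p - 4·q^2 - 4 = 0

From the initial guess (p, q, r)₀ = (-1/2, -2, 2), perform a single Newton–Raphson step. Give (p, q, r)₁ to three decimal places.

(-0.547, -0.911, 1.354)

At (-1/2, -2, 2): F = (-22.000, -20.000, -17.750).
Jacobian J = [[r, -10·q, p], [0, -6·q + 2·r, 2·q], [10·p - 2, -8·q, 0]].
At the point, J = [[2.000, 20.000, -0.500], [0.000, 16.000, -4.000], [-7.000, 16.000, 0.000]] (det J = 632.000).
Solving J·Δ = −F gives Δ = (-0.047, 1.089, -0.646).
Then the next iterate is (p, q, r)₁ = (-0.547, -0.911, 1.354).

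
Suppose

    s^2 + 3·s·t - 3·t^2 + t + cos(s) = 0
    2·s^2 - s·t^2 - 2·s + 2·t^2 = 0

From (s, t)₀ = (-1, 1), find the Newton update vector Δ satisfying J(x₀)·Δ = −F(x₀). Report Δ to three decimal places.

(0.784, -0.252)

At (-1, 1): F = (-3.45970, 7.000).
Jacobian J = [[2·s + 3·t - sin(s), 3·s - 6·t + 1], [4·s - t^2 - 2, -2·s·t + 4·t]].
At the point, J = [[1.84147, -8.000], [-7.000, 6.000]] (det J = -44.95117).
Solving J·Δ = −F gives Δ = (0.784, -0.252).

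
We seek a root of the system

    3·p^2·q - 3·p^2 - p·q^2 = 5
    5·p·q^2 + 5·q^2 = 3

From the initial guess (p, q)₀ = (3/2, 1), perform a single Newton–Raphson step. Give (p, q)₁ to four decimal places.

(-3.0286, 1.5257)

At (3/2, 1): F = (-6.5000, 9.5000).
Jacobian J = [[6·p·q - 6·p - q^2, 3·p^2 - 2·p·q], [5·q^2, 10·p·q + 10·q]].
At the point, J = [[-1.0000, 3.7500], [5.0000, 25.0000]] (det J = -43.7500).
Solving J·Δ = −F gives Δ = (-4.5286, 0.5257).
Then the next iterate is (p, q)₁ = (-3.0286, 1.5257).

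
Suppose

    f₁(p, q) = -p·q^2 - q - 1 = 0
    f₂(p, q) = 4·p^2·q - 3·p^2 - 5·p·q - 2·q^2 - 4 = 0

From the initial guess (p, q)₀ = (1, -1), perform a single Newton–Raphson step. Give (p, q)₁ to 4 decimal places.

At (1, -1): F = (-1.0000, -8.0000).
Jacobian J = [[-q^2, -2·p·q - 1], [8·p·q - 6·p - 5·q, 4·p^2 - 5·p - 4·q]].
At the point, J = [[-1.0000, 1.0000], [-9.0000, 3.0000]] (det J = 6.0000).
Solving J·Δ = −F gives Δ = (-0.8333, 0.1667).
Then the next iterate is (p, q)₁ = (0.1667, -0.8333).

(0.1667, -0.8333)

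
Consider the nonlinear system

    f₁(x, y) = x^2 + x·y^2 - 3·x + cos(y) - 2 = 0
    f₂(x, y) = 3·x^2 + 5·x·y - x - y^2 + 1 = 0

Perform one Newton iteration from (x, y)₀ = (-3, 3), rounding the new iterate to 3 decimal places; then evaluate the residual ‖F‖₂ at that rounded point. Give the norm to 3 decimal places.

25.736

At (-3, 3): F = (-11.98999, -23.000).
Jacobian J = [[2·x + y^2 - 3, 2·x·y - sin(y)], [6·x + 5·y - 1, 5·x - 2·y]].
At the point, J = [[0.000, -18.14112], [-4.000, -21.000]] (det J = -72.56448).
Solving J·Δ = −F gives Δ = (-2.280, -0.661).
Then the next iterate is (x, y)₁ = (-5.280, 2.339).
Re-evaluating at (-5.280, 2.339): F = (12.13709, 22.69468), so ‖F‖₂ = 25.736.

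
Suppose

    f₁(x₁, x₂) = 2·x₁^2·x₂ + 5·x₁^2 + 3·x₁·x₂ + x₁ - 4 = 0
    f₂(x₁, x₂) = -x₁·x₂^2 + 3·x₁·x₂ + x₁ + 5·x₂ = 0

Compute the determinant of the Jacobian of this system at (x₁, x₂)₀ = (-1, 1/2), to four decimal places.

-26.2500

J = [[4·x₁·x₂ + 10·x₁ + 3·x₂ + 1, 2·x₁^2 + 3·x₁], [-x₂^2 + 3·x₂ + 1, -2·x₁·x₂ + 3·x₁ + 5]].
At the point, J = [[-9.5000, -1.0000], [2.2500, 3.0000]].
det J = -26.2500.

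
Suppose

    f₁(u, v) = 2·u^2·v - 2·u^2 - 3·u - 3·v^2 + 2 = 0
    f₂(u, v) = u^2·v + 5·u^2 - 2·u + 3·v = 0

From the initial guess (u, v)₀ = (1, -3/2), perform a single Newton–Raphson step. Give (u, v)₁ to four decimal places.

(0.8318, -0.5397)

At (1, -3/2): F = (-12.7500, -3.0000).
Jacobian J = [[4·u·v - 4·u - 3, 2·u^2 - 6·v], [2·u·v + 10·u - 2, u^2 + 3]].
At the point, J = [[-13.0000, 11.0000], [5.0000, 4.0000]] (det J = -107.0000).
Solving J·Δ = −F gives Δ = (-0.1682, 0.9603).
Then the next iterate is (u, v)₁ = (0.8318, -0.5397).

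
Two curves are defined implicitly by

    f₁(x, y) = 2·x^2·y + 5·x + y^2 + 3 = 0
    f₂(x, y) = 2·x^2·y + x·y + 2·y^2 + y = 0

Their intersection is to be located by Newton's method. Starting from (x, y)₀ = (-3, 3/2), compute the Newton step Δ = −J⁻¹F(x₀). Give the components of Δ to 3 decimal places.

At (-3, 3/2): F = (17.250, 28.500).
Jacobian J = [[4·x·y + 5, 2·x^2 + 2·y], [4·x·y + y, 2·x^2 + x + 4·y + 1]].
At the point, J = [[-13.000, 21.000], [-16.500, 22.000]] (det J = 60.500).
Solving J·Δ = −F gives Δ = (3.620, 1.419).

(3.620, 1.419)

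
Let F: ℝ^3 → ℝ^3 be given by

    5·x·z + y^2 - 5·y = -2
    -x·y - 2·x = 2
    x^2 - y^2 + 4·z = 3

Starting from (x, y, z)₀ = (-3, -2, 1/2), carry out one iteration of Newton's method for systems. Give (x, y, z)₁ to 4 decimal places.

At (-3, -2, 1/2): F = (8.5000, -2.0000, 4.0000).
Jacobian J = [[5·z, 2·y - 5, 5·x], [-y - 2, -x, 0], [2·x, -2·y, 4]].
At the point, J = [[2.5000, -9.0000, -15.0000], [0.0000, 3.0000, 0.0000], [-6.0000, 4.0000, 4.0000]] (det J = -240.0000).
Solving J·Δ = −F gives Δ = (1.3750, 0.6667, 0.3958).
Then the next iterate is (x, y, z)₁ = (-1.6250, -1.3333, 0.8958).

(-1.6250, -1.3333, 0.8958)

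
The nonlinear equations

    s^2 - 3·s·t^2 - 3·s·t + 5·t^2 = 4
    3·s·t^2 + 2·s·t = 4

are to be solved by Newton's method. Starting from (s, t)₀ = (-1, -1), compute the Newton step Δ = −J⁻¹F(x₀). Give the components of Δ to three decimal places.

At (-1, -1): F = (2.000, -5.000).
Jacobian J = [[2·s - 3·t^2 - 3·t, -6·s·t - 3·s + 10·t], [3·t^2 + 2·t, 6·s·t + 2·s]].
At the point, J = [[-2.000, -13.000], [1.000, 4.000]] (det J = 5.000).
Solving J·Δ = −F gives Δ = (11.400, -1.600).

(11.400, -1.600)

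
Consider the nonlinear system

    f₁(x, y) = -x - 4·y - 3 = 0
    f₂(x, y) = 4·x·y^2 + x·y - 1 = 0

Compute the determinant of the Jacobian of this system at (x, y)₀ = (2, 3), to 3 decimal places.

106.000

J = [[-1, -4], [4·y^2 + y, 8·x·y + x]].
At the point, J = [[-1.000, -4.000], [39.000, 50.000]].
det J = 106.000.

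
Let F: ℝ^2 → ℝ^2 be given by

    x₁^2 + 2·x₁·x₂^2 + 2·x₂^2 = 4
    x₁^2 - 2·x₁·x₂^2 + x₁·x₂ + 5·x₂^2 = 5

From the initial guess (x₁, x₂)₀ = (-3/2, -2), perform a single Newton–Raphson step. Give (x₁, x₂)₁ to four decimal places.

(-0.9491, -1.2511)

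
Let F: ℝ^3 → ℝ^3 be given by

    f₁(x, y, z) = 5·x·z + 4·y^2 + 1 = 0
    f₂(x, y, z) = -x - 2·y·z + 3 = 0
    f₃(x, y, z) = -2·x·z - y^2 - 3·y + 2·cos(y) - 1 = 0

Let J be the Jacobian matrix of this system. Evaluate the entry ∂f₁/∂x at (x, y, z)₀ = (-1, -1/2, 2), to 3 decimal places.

10.000

∂f₁/∂x = 5·z.
At (-1, -1/2, 2) this is 10.000.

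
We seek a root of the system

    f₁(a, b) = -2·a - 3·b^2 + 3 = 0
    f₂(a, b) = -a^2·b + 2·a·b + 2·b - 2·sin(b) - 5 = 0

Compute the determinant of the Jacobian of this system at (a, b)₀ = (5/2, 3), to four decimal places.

-167.4600

J = [[-2, -6·b], [-2·a·b + 2·b, -a^2 + 2·a - 2·cos(b) + 2]].
At the point, J = [[-2.0000, -18.0000], [-9.0000, 2.729985]].
det J = -167.4600.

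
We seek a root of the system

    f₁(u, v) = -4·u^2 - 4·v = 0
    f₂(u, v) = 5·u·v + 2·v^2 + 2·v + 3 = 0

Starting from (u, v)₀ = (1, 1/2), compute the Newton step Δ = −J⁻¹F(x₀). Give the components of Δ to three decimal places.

At (1, 1/2): F = (-6.000, 7.000).
Jacobian J = [[-8·u, -4], [5·v, 5·u + 4·v + 2]].
At the point, J = [[-8.000, -4.000], [2.500, 9.000]] (det J = -62.000).
Solving J·Δ = −F gives Δ = (-0.419, -0.661).

(-0.419, -0.661)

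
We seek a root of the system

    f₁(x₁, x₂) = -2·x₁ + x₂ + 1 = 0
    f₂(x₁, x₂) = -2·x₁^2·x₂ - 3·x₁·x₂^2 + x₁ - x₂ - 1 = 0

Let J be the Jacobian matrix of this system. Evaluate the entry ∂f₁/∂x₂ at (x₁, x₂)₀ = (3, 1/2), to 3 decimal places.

∂f₁/∂x₂ = 1.
At (3, 1/2) this is 1.000.

1.000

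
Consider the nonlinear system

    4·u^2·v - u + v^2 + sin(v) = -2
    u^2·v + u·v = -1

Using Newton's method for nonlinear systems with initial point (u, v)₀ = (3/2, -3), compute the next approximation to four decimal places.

At (3/2, -3): F = (-17.641120, -10.2500).
Jacobian J = [[8·u·v - 1, 4·u^2 + 2·v + cos(v)], [2·u·v + v, u^2 + u]].
At the point, J = [[-37.0000, 2.010008], [-12.0000, 3.7500]] (det J = -114.629910).
Solving J·Δ = −F gives Δ = (-0.3974, 1.4617).
Then the next iterate is (u, v)₁ = (1.1026, -1.5383).

(1.1026, -1.5383)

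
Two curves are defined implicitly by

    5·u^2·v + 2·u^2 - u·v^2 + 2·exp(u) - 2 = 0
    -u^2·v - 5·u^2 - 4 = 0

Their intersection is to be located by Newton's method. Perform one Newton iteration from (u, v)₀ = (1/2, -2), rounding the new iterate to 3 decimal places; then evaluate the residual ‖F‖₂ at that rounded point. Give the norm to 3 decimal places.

4.831

At (1/2, -2): F = (-2.70256, -4.750).
Jacobian J = [[10·u·v + 4·u - v^2 + 2·exp(u), 5·u^2 - 2·u·v], [-2·u·v - 10·u, -u^2]].
At the point, J = [[-8.70256, 3.250], [-3.000, -0.250]] (det J = 11.92564).
Solving J·Δ = −F gives Δ = (-1.351, -2.786).
Then the next iterate is (u, v)₁ = (-0.851, -4.786).
Re-evaluating at (-0.851, -4.786): F = (2.46508, -4.15498), so ‖F‖₂ = 4.831.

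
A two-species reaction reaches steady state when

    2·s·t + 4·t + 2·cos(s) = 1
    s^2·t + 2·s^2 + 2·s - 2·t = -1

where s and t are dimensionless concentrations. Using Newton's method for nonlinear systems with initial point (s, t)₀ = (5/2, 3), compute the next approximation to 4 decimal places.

(1.7023, 0.7149)

At (5/2, 3): F = (24.397713, 31.2500).
Jacobian J = [[2·t - 2·sin(s), 2·s + 4], [2·s·t + 4·s + 2, s^2 - 2]].
At the point, J = [[4.803056, 9.0000], [27.0000, 4.2500]] (det J = -222.587013).
Solving J·Δ = −F gives Δ = (-0.7977, -2.2851).
Then the next iterate is (s, t)₁ = (1.7023, 0.7149).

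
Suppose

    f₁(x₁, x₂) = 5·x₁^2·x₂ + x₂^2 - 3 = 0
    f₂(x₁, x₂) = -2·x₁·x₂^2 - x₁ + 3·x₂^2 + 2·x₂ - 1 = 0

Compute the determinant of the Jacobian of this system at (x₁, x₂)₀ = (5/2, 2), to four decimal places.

J = [[10·x₁·x₂, 5·x₁^2 + 2·x₂], [-2·x₂^2 - 1, -4·x₁·x₂ + 6·x₂ + 2]].
At the point, J = [[50.0000, 35.2500], [-9.0000, -6.0000]].
det J = 17.2500.

17.2500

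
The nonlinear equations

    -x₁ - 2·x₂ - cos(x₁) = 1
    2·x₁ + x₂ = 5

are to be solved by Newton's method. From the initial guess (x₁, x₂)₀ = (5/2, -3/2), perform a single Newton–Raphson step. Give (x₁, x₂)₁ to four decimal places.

(3.2500, -1.5000)

At (5/2, -3/2): F = (0.301144, -1.5000).
Jacobian J = [[sin(x₁) - 1, -2], [2, 1]].
At the point, J = [[-0.401528, -2.0000], [2.0000, 1.0000]] (det J = 3.598472).
Solving J·Δ = −F gives Δ = (0.7500, 0.0000).
Then the next iterate is (x₁, x₂)₁ = (3.2500, -1.5000).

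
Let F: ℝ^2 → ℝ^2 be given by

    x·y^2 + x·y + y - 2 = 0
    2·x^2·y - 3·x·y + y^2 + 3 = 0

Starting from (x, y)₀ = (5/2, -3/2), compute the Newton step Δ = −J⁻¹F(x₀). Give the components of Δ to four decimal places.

(-0.3025, -0.4630)

At (5/2, -3/2): F = (-1.6250, -2.2500).
Jacobian J = [[y^2 + y, 2·x·y + x + 1], [4·x·y - 3·y, 2·x^2 - 3·x + 2·y]].
At the point, J = [[0.7500, -4.0000], [-10.5000, 2.0000]] (det J = -40.5000).
Solving J·Δ = −F gives Δ = (-0.3025, -0.4630).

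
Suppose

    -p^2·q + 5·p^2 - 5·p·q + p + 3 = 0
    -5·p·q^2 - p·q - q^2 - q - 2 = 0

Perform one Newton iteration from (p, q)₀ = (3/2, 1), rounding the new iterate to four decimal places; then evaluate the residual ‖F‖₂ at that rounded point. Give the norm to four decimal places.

5.0277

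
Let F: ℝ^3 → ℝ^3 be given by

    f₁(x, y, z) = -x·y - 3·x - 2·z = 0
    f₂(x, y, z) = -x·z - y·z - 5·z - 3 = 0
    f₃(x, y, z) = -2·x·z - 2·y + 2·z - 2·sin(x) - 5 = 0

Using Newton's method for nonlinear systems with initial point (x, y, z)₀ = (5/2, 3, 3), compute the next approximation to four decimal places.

(-6.1193, 19.7802, -2.6174)

At (5/2, 3, 3): F = (-21.0000, -34.5000, -21.196944).
Jacobian J = [[-y - 3, -x, -2], [-z, -z, -x - y - 5], [-2·z - 2·cos(x), -2, -2·x + 2]].
At the point, J = [[-6.0000, -2.5000, -2.0000], [-3.0000, -3.0000, -10.5000], [-4.397713, -2.0000, -3.0000]] (det J = -6.553684).
Solving J·Δ = −F gives Δ = (-8.6193, 16.7802, -5.6174).
Then the next iterate is (x, y, z)₁ = (-6.1193, 19.7802, -2.6174).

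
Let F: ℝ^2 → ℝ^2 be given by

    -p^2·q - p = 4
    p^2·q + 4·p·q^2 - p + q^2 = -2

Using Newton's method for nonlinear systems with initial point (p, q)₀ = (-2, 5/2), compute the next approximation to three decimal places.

(-0.865, 2.053)

At (-2, 5/2): F = (-12.000, -29.750).
Jacobian J = [[-2·p·q - 1, -p^2], [2·p·q + 4·q^2 - 1, p^2 + 8·p·q + 2·q]].
At the point, J = [[9.000, -4.000], [14.000, -31.000]] (det J = -223.000).
Solving J·Δ = −F gives Δ = (1.135, -0.447).
Then the next iterate is (p, q)₁ = (-0.865, 2.053).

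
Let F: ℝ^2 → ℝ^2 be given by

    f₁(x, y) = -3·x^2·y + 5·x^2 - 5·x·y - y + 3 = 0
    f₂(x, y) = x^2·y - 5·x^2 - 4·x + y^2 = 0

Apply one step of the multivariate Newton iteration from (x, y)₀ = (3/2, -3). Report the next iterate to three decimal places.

At (3/2, -3): F = (60.000, -15.000).
Jacobian J = [[-6·x·y + 10·x - 5·y, -3·x^2 - 5·x - 1], [2·x·y - 10·x - 4, x^2 + 2·y]].
At the point, J = [[57.000, -15.250], [-28.000, -3.750]] (det J = -640.750).
Solving J·Δ = −F gives Δ = (-0.708, 1.288).
Then the next iterate is (x, y)₁ = (0.792, -1.712).

(0.792, -1.712)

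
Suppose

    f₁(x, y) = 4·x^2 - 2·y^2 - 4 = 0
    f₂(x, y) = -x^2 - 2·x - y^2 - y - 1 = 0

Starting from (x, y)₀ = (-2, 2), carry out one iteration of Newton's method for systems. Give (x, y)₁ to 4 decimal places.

(-1.2083, 0.9167)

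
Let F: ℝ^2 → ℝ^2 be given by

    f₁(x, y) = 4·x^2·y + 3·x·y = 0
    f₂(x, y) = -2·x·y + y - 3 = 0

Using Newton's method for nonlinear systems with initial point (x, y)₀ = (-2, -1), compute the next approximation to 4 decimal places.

At (-2, -1): F = (-10.0000, -8.0000).
Jacobian J = [[8·x·y + 3·y, 4·x^2 + 3·x], [-2·y, -2·x + 1]].
At the point, J = [[13.0000, 10.0000], [2.0000, 5.0000]] (det J = 45.0000).
Solving J·Δ = −F gives Δ = (-0.6667, 1.8667).
Then the next iterate is (x, y)₁ = (-2.6667, 0.8667).

(-2.6667, 0.8667)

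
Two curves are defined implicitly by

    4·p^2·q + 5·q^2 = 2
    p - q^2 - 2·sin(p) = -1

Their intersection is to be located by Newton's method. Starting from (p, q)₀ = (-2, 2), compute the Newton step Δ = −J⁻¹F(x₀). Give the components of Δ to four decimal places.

(1.3777, -0.1643)

At (-2, 2): F = (50.0000, -3.181405).
Jacobian J = [[8·p·q, 4·p^2 + 10·q], [-2·cos(p) + 1, -2·q]].
At the point, J = [[-32.0000, 36.0000], [1.832294, -4.0000]] (det J = 62.037428).
Solving J·Δ = −F gives Δ = (1.3777, -0.1643).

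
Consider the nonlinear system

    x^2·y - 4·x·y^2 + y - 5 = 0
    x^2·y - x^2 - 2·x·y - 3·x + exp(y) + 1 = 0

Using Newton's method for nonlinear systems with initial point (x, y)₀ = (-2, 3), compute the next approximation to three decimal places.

(-2.431, 1.063)

At (-2, 3): F = (82.000, 47.08554).
Jacobian J = [[2·x·y - 4·y^2, x^2 - 8·x·y + 1], [2·x·y - 2·x - 2·y - 3, x^2 - 2·x + exp(y)]].
At the point, J = [[-48.000, 53.000], [-17.000, 28.08554]] (det J = -447.10577).
Solving J·Δ = −F gives Δ = (-0.431, -1.937).
Then the next iterate is (x, y)₁ = (-2.431, 1.063).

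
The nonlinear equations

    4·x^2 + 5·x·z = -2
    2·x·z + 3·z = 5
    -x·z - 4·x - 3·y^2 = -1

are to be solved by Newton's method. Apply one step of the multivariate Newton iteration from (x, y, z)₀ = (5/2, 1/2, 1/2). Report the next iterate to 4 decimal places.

(0.8373, -0.9500, 0.8328)

At (5/2, 1/2, 1/2): F = (33.2500, -1.0000, -11.0000).
Jacobian J = [[8·x + 5·z, 0, 5·x], [2·z, 0, 2·x + 3], [-z - 4, -6·y, -x]].
At the point, J = [[22.5000, 0.0000, 12.5000], [1.0000, 0.0000, 8.0000], [-4.5000, -3.0000, -2.5000]] (det J = 502.5000).
Solving J·Δ = −F gives Δ = (-1.6627, -1.4500, 0.3328).
Then the next iterate is (x, y, z)₁ = (0.8373, -0.9500, 0.8328).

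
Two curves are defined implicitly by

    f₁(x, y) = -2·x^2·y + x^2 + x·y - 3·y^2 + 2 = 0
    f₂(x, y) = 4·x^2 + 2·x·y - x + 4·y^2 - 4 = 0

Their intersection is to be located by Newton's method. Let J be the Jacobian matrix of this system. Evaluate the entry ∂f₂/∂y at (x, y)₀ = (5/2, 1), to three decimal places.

13.000

∂f₂/∂y = 2·x + 8·y.
At (5/2, 1) this is 13.000.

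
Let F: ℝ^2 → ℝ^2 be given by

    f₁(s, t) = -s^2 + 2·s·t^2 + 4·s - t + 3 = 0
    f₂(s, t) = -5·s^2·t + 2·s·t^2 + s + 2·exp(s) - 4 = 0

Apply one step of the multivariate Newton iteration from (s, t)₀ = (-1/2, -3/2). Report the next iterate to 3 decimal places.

At (-1/2, -3/2): F = (0.000, -3.66194).
Jacobian J = [[-2·s + 2·t^2 + 4, 4·s·t - 1], [-10·s·t + 2·t^2 + 2·exp(s) + 1, -5·s^2 + 4·s·t]].
At the point, J = [[9.500, 2.000], [-0.78694, 1.750]] (det J = 18.19888).
Solving J·Δ = −F gives Δ = (-0.402, 1.912).
Then the next iterate is (s, t)₁ = (-0.902, 0.412).

(-0.902, 0.412)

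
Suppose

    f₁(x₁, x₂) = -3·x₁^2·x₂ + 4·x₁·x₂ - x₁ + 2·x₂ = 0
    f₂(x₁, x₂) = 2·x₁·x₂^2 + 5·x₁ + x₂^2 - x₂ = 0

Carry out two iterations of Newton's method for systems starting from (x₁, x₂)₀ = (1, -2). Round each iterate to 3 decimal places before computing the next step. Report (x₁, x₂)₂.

At (1, -2): F = (-7.000, 19.000).
Jacobian J = [[-6·x₁·x₂ + 4·x₂ - 1, -3·x₁^2 + 4·x₁ + 2], [2·x₂^2 + 5, 4·x₁·x₂ + 2·x₂ - 1]].
At the point, J = [[3.000, 3.000], [13.000, -13.000]] (det J = -78.000).
Solving J·Δ = −F gives Δ = (0.436, 1.897).
Then the next iterate is (x₁, x₂)₁ = (1.436, -0.103).
Round to (1.436, -0.103) and repeat: F = (-1.59644, 7.32408), J = [[-0.52455, 1.55771], [5.02122, -1.79763]].
Δ = (-1.241, 0.607), so (x₁, x₂)₂ = (0.195, 0.504).

(0.195, 0.504)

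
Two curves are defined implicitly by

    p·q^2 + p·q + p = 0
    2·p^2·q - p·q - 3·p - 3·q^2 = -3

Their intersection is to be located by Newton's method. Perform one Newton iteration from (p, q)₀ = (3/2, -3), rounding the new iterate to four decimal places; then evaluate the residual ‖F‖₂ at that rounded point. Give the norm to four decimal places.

222.2294

At (3/2, -3): F = (10.5000, -37.5000).
Jacobian J = [[q^2 + q + 1, 2·p·q + p], [4·p·q - q - 3, 2·p^2 - p - 6·q]].
At the point, J = [[7.0000, -7.5000], [-18.0000, 21.0000]] (det J = 12.0000).
Solving J·Δ = −F gives Δ = (5.0625, 6.1250).
Then the next iterate is (p, q)₁ = (6.5625, 3.1250).
Re-evaluating at (6.5625, 3.1250): F = (91.157227, 202.672852), so ‖F‖₂ = 222.2294.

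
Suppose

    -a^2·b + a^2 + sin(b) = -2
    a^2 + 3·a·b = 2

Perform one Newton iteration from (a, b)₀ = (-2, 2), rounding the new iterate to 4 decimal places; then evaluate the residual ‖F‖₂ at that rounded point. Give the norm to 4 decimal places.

At (-2, 2): F = (-1.090703, -10.0000).
Jacobian J = [[-2·a·b + 2·a, -a^2 + cos(b)], [2·a + 3·b, 3·a]].
At the point, J = [[4.0000, -4.416147], [2.0000, -6.0000]] (det J = -15.167706).
Solving J·Δ = −F gives Δ = (-2.4801, -2.4934).
Then the next iterate is (a, b)₁ = (-4.4801, -0.4934).
Re-evaluating at (-4.4801, -0.4934): F = (31.500850, 24.702740), so ‖F‖₂ = 40.0316.

40.0316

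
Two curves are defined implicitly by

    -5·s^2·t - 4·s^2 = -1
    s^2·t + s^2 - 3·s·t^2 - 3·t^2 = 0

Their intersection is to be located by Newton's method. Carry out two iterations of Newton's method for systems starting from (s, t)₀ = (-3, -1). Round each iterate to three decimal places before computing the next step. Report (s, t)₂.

(-0.855, -0.628)

At (-3, -1): F = (10.000, 6.000).
Jacobian J = [[-10·s·t - 8·s, -5·s^2], [2·s·t + 2·s - 3·t^2, s^2 - 6·s·t - 6·t]].
At the point, J = [[-6.000, -45.000], [-3.000, -3.000]] (det J = -117.000).
Solving J·Δ = −F gives Δ = (2.051, -0.051).
Then the next iterate is (s, t)₁ = (-0.949, -1.051).
Round to (-0.949, -1.051) and repeat: F = (2.13025, -0.21493), J = [[-2.38199, -4.50300], [-3.21700, 1.22221]].
Δ = (0.094, 0.423), so (s, t)₂ = (-0.855, -0.628).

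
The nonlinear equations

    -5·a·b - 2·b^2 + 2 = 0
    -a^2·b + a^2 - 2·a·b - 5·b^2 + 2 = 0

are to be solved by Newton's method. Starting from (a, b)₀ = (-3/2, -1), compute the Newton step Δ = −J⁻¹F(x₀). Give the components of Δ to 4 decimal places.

(0.6353, 0.3759)

At (-3/2, -1): F = (-7.5000, -1.5000).
Jacobian J = [[-5·b, -5·a - 4·b], [-2·a·b + 2·a - 2·b, -a^2 - 2·a - 10·b]].
At the point, J = [[5.0000, 11.5000], [-4.0000, 10.7500]] (det J = 99.7500).
Solving J·Δ = −F gives Δ = (0.6353, 0.3759).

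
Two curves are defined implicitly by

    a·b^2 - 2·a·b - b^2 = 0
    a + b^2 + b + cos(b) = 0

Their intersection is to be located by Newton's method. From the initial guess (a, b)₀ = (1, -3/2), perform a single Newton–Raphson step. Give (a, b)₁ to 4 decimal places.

At (1, -3/2): F = (3.0000, 1.820737).
Jacobian J = [[b^2 - 2·b, 2·a·b - 2·a - 2·b], [1, 2·b - sin(b) + 1]].
At the point, J = [[5.2500, -2.0000], [1.0000, -1.002505]] (det J = -3.263151).
Solving J·Δ = −F gives Δ = (0.1943, 2.0100).
Then the next iterate is (a, b)₁ = (1.1943, 0.5100).

(1.1943, 0.5100)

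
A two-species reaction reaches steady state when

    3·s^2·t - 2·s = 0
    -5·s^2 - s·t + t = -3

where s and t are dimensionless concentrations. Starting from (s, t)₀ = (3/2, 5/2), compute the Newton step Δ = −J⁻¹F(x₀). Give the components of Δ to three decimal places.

(-0.530, -0.446)

At (3/2, 5/2): F = (13.875, -9.500).
Jacobian J = [[6·s·t - 2, 3·s^2], [-10·s - t, -s + 1]].
At the point, J = [[20.500, 6.750], [-17.500, -0.500]] (det J = 107.875).
Solving J·Δ = −F gives Δ = (-0.530, -0.446).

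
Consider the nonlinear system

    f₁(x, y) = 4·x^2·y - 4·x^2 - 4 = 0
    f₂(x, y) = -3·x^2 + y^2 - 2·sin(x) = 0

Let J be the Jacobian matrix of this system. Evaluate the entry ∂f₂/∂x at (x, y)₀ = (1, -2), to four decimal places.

∂f₂/∂x = -6·x - 2·cos(x).
At (1, -2) this is -7.0806.

-7.0806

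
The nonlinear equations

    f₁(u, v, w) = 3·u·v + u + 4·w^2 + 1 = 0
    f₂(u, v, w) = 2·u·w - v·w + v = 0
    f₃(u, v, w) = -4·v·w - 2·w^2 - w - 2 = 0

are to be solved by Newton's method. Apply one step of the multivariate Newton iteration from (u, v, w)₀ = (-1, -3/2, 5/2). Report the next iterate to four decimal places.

(-0.4445, -1.0452, 1.1904)

At (-1, -3/2, 5/2): F = (29.5000, -2.7500, -2.0000).
Jacobian J = [[3·v + 1, 3·u, 8·w], [2·w, -w + 1, 2·u - v], [0, -4·w, -4·v - 4·w - 1]].
At the point, J = [[-3.5000, -3.0000, 20.0000], [5.0000, -1.5000, -0.5000], [0.0000, -10.0000, -5.0000]] (det J = -1083.7500).
Solving J·Δ = −F gives Δ = (0.5555, 0.4548, -1.3096).
Then the next iterate is (u, v, w)₁ = (-0.4445, -1.0452, 1.1904).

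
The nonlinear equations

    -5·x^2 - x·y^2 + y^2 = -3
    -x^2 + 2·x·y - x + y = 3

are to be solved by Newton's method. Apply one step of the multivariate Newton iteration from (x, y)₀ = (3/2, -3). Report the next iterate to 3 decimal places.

(1.580, 1.886)

At (3/2, -3): F = (-12.750, -18.750).
Jacobian J = [[-10·x - y^2, -2·x·y + 2·y], [-2·x + 2·y - 1, 2·x + 1]].
At the point, J = [[-24.000, 3.000], [-10.000, 4.000]] (det J = -66.000).
Solving J·Δ = −F gives Δ = (0.080, 4.886).
Then the next iterate is (x, y)₁ = (1.580, 1.886).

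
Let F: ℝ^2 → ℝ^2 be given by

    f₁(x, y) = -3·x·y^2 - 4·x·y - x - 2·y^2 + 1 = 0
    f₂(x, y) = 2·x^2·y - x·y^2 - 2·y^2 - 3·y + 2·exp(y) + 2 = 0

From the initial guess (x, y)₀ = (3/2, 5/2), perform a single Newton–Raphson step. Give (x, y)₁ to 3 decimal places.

At (3/2, 5/2): F = (-56.125, 8.23999).
Jacobian J = [[-3·y^2 - 4·y - 1, -6·x·y - 4·x - 4·y], [4·x·y - y^2, 2·x^2 - 2·x·y - 4·y + 2·exp(y) - 3]].
At the point, J = [[-29.750, -38.500], [8.750, 8.36499]] (det J = 88.01661).
Solving J·Δ = −F gives Δ = (1.730, -2.794).
Then the next iterate is (x, y)₁ = (3.230, -0.294).

(3.230, -0.294)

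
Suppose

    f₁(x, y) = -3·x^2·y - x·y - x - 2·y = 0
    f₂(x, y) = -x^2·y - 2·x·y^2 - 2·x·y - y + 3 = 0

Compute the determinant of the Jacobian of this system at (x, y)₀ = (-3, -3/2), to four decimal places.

310.0000

J = [[-6·x·y - y - 1, -3·x^2 - x - 2], [-2·x·y - 2·y^2 - 2·y, -x^2 - 4·x·y - 2·x - 1]].
At the point, J = [[-26.5000, -26.0000], [-10.5000, -22.0000]].
det J = 310.0000.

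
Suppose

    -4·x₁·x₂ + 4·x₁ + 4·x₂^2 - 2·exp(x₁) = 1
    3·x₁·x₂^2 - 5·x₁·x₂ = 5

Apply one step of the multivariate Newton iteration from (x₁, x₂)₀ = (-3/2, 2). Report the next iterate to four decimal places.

(13.3244, 4.0618)

At (-3/2, 2): F = (20.553740, -8.0000).
Jacobian J = [[-4·x₂ - 2·exp(x₁) + 4, -4·x₁ + 8·x₂], [3·x₂^2 - 5·x₂, 6·x₁·x₂ - 5·x₁]].
At the point, J = [[-4.446260, 22.0000], [2.0000, -10.5000]] (det J = 2.685733).
Solving J·Δ = −F gives Δ = (14.8244, 2.0618).
Then the next iterate is (x₁, x₂)₁ = (13.3244, 4.0618).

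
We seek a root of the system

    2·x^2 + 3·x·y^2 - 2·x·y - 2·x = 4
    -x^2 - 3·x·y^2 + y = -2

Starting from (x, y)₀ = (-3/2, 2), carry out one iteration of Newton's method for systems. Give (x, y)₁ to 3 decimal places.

At (-3/2, 2): F = (-8.500, 19.750).
Jacobian J = [[4·x + 3·y^2 - 2·y - 2, 6·x·y - 2·x], [-2·x - 3·y^2, -6·x·y + 1]].
At the point, J = [[0.000, -15.000], [-9.000, 19.000]] (det J = -135.000).
Solving J·Δ = −F gives Δ = (0.998, -0.567).
Then the next iterate is (x, y)₁ = (-0.502, 1.433).

(-0.502, 1.433)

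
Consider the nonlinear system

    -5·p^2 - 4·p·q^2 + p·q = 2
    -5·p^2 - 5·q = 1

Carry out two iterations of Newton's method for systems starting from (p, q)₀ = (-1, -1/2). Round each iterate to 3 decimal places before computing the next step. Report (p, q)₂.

(-1.684, -2.616)

At (-1, -1/2): F = (-5.500, -3.500).
Jacobian J = [[-10·p - 4·q^2 + q, -8·p·q + p], [-10·p, -5]].
At the point, J = [[8.500, -5.000], [10.000, -5.000]] (det J = 7.500).
Solving J·Δ = −F gives Δ = (-1.333, -3.367).
Then the next iterate is (p, q)₁ = (-2.333, -3.867).
Round to (-2.333, -3.867) and repeat: F = (119.35509, -8.87945), J = [[-40.35176, -74.50669], [23.330, -5.000]].
Δ = (0.649, 1.251), so (p, q)₂ = (-1.684, -2.616).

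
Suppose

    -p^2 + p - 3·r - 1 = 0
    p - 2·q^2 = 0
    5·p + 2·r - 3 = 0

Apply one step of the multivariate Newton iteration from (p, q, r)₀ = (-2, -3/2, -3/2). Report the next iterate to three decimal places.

(0.120, -0.770, 1.200)

At (-2, -3/2, -3/2): F = (-2.500, -6.500, -16.000).
Jacobian J = [[-2·p + 1, 0, -3], [1, -4·q, 0], [5, 0, 2]].
At the point, J = [[5.000, 0.000, -3.000], [1.000, 6.000, 0.000], [5.000, 0.000, 2.000]] (det J = 150.000).
Solving J·Δ = −F gives Δ = (2.120, 0.730, 2.700).
Then the next iterate is (p, q, r)₁ = (0.120, -0.770, 1.200).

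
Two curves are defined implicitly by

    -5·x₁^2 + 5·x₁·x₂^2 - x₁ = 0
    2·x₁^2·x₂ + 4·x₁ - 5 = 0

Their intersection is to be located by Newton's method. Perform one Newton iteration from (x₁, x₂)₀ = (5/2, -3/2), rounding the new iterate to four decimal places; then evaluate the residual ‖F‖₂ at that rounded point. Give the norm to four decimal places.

4.8417

At (5/2, -3/2): F = (-5.6250, -13.7500).
Jacobian J = [[-10·x₁ + 5·x₂^2 - 1, 10·x₁·x₂], [4·x₁·x₂ + 4, 2·x₁^2]].
At the point, J = [[-14.7500, -37.5000], [-11.0000, 12.5000]] (det J = -596.8750).
Solving J·Δ = −F gives Δ = (-0.9817, 0.2361).
Then the next iterate is (x₁, x₂)₁ = (1.5183, -1.2639).
Re-evaluating at (1.5183, -1.2639): F = (-0.917484, -4.753973), so ‖F‖₂ = 4.8417.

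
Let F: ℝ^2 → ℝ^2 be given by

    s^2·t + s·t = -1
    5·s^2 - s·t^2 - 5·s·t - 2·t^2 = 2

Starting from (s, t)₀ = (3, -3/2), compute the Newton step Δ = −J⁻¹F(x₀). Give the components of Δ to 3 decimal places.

(-1.539, 0.070)

At (3, -3/2): F = (-17.000, 54.250).
Jacobian J = [[2·s·t + t, s^2 + s], [10·s - t^2 - 5·t, -2·s·t - 5·s - 4·t]].
At the point, J = [[-10.500, 12.000], [35.250, 0.000]] (det J = -423.000).
Solving J·Δ = −F gives Δ = (-1.539, 0.070).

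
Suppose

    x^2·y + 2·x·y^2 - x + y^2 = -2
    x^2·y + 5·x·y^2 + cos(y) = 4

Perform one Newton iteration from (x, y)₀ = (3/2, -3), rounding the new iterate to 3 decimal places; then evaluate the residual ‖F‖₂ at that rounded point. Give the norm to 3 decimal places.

14.054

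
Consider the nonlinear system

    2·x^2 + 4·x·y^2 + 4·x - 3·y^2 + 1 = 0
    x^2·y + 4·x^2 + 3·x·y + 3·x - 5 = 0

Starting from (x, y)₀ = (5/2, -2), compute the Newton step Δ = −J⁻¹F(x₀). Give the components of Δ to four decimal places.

(-1.1637, 0.5924)

At (5/2, -2): F = (51.5000, 0.0000).
Jacobian J = [[4·x + 4·y^2 + 4, 8·x·y - 6·y], [2·x·y + 8·x + 3·y + 3, x^2 + 3·x]].
At the point, J = [[30.0000, -28.0000], [7.0000, 13.7500]] (det J = 608.5000).
Solving J·Δ = −F gives Δ = (-1.1637, 0.5924).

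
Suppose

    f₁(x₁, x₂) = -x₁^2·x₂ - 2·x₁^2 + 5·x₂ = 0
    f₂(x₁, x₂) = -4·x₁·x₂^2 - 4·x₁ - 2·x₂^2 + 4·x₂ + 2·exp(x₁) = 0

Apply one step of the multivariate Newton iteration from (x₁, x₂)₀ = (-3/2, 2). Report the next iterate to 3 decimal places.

(-1.283, 0.690)

At (-3/2, 2): F = (1.000, 30.44626).
Jacobian J = [[-2·x₁·x₂ - 4·x₁, -x₁^2 + 5], [-4·x₂^2 + 2·exp(x₁) - 4, -8·x₁·x₂ - 4·x₂ + 4]].
At the point, J = [[12.000, 2.750], [-19.55374, 20.000]] (det J = 293.77278).
Solving J·Δ = −F gives Δ = (0.217, -1.310).
Then the next iterate is (x₁, x₂)₁ = (-1.283, 0.690).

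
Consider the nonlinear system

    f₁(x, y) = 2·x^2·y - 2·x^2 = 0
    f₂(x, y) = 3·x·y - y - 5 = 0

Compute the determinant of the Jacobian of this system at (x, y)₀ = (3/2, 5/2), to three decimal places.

-2.250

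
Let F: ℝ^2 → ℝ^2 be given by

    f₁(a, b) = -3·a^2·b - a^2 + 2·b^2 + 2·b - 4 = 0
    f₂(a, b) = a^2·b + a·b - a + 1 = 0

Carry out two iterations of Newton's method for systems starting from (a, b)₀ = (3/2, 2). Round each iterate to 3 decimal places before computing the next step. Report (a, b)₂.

At (3/2, 2): F = (-7.750, 7.000).
Jacobian J = [[-6·a·b - 2·a, -3·a^2 + 4·b + 2], [2·a·b + b - 1, a^2 + a]].
At the point, J = [[-21.000, 3.250], [7.000, 3.750]] (det J = -101.500).
Solving J·Δ = −F gives Δ = (-0.510, -0.914).
Then the next iterate is (a, b)₁ = (0.990, 1.086).
Round to (0.990, 1.086) and repeat: F = (-3.64247, 2.14953), J = [[-8.43084, 3.40370], [2.23628, 1.97010]].
Δ = (-0.598, -0.412), so (a, b)₂ = (0.392, 0.674).

(0.392, 0.674)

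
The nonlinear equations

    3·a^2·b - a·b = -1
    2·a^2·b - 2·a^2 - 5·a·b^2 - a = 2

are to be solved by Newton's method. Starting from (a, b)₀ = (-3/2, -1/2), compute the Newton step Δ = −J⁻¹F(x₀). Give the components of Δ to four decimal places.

(0.7599, -0.0818)

At (-3/2, -1/2): F = (-3.1250, -5.3750).
Jacobian J = [[6·a·b - b, 3·a^2 - a], [4·a·b - 4·a - 5·b^2 - 1, 2·a^2 - 10·a·b]].
At the point, J = [[5.0000, 8.2500], [6.7500, -3.0000]] (det J = -70.6875).
Solving J·Δ = −F gives Δ = (0.7599, -0.0818).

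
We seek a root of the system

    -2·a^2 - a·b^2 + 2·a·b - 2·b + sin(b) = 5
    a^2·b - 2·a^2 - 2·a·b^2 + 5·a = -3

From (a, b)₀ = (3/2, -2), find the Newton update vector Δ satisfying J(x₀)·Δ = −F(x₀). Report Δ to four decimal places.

At (3/2, -2): F = (-18.409297, -10.5000).
Jacobian J = [[-4·a - b^2 + 2·b, -2·a·b + 2·a + cos(b) - 2], [2·a·b - 4·a - 2·b^2 + 5, a^2 - 4·a·b]].
At the point, J = [[-14.0000, 6.583853], [-15.0000, 14.2500]] (det J = -100.742203).
Solving J·Δ = −F gives Δ = (-1.9178, -1.2819).

(-1.9178, -1.2819)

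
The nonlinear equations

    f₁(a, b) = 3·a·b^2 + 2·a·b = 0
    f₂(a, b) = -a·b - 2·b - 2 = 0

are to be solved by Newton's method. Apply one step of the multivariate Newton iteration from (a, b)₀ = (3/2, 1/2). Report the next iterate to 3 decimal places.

(9.474, -1.711)

At (3/2, 1/2): F = (2.625, -3.750).
Jacobian J = [[3·b^2 + 2·b, 6·a·b + 2·a], [-b, -a - 2]].
At the point, J = [[1.750, 7.500], [-0.500, -3.500]] (det J = -2.375).
Solving J·Δ = −F gives Δ = (7.974, -2.211).
Then the next iterate is (a, b)₁ = (9.474, -1.711).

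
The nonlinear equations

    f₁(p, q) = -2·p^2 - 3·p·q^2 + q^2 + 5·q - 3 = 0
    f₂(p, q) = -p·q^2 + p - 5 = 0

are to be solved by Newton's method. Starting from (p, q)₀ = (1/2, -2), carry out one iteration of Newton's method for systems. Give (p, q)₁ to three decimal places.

At (1/2, -2): F = (-15.500, -6.500).
Jacobian J = [[-4·p - 3·q^2, -6·p·q + 2·q + 5], [-q^2 + 1, -2·p·q]].
At the point, J = [[-14.000, 7.000], [-3.000, 2.000]] (det J = -7.000).
Solving J·Δ = −F gives Δ = (2.071, 6.357).
Then the next iterate is (p, q)₁ = (2.571, 4.357).

(2.571, 4.357)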